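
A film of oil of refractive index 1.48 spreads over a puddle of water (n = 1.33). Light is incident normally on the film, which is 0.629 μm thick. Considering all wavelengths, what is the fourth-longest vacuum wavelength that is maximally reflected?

At the upper boundary (n = 1.0 to n = 1.48) the reflected ray undergoes a half-wave phase shift.
At the lower boundary (n = 1.48 to n = 1.33) the reflected ray undergoes no phase shift.
Net: one phase inversion between the two reflected rays.
So the condition for constructive reflection is 2 n t = (m + ½) λ.
λ = 2 n t / (m + ½). The fourth-longest wavelength is m = 3: λ = 2 × 1.48 × 629 / 3.50 = 532 nm.

532 nm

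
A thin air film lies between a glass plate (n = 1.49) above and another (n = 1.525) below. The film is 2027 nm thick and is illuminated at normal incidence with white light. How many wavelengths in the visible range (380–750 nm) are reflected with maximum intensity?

Ray reflecting at the top interface goes from n = 1.49 toward n = 1.0: no phase shift.
Bottom surface (1.0 → 1.525): reflection off a higher-index medium gives a half-wave phase shift.
Net: one phase inversion between the two reflected rays.
For strong reflection here: 2 n t = (m + ½) λ.
λ = 2 n t / (m + ½) = 4054 / (m + ½) nm.
m=4: 901 nm (IR); m=5: 737 nm (visible); m=6: 624 nm (visible); m=7: 541 nm (visible); m=8: 477 nm (visible); m=9: 427 nm (visible); m=10: 386 nm (visible); m=11: 353 nm (UV).

6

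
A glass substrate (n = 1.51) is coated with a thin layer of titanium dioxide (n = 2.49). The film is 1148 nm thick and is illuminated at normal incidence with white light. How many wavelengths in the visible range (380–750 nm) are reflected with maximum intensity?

At the upper boundary (n = 1.0 to n = 2.49) the reflected ray undergoes a half-wave phase shift.
Bottom surface (2.49 → 1.51): reflection off a lower-index medium gives no phase shift.
Net: one phase inversion between the two reflected rays.
With one net inversion, constructive interference in reflection requires 2 n t = (m + ½) λ.
λ = 2 n t / (m + ½) = 5717 / (m + ½) nm.
m=7: 762 nm (IR); m=8: 673 nm (visible); m=9: 602 nm (visible); m=10: 544 nm (visible); m=11: 497 nm (visible); m=12: 457 nm (visible); m=13: 423 nm (visible); m=14: 394 nm (visible); m=15: 369 nm (UV).

7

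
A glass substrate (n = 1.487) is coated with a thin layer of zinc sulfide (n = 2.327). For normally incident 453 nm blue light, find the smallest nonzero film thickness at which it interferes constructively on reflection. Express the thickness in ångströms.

Ray reflecting at the top interface goes from n = 1.0 toward n = 2.327: a half-wave phase shift.
Bottom surface (2.327 → 1.487): reflection off a lower-index medium gives no phase shift.
Net: one phase inversion between the two reflected rays.
With one net inversion, constructive interference in reflection requires 2 n t = (m + ½) λ.
Minimum at m = 0: t = λ / (4 n) = 453 / (4 × 2.327) = 48.7 nm.

487 Å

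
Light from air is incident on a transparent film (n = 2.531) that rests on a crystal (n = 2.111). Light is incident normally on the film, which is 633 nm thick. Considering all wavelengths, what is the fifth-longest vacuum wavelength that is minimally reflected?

641 nm

At the upper boundary (n = 1.0 to n = 2.531) the reflected ray undergoes a half-wave phase shift.
At the lower boundary (n = 2.531 to n = 2.111) the reflected ray undergoes no phase shift.
Exactly one π shift → a net half-wave offset.
For minimum reflection here: 2 n t = m λ.
λ = 2 n t / m. The fifth-longest wavelength is m = 5: λ = 2 × 2.531 × 633 / 5.00 = 641 nm.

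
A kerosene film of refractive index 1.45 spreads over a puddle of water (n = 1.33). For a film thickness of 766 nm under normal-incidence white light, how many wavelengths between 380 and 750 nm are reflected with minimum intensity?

3

Top surface (1.0 → 1.45): reflection off a higher-index medium gives a half-wave phase shift.
Ray reflecting at the bottom interface goes from n = 1.45 toward n = 1.33: no phase shift.
Exactly one π shift → a net half-wave offset.
So the condition for destructive reflection is 2 n t = m λ.
λ = 2 n t / m = 2221 / m nm.
m=2: 1111 nm (IR); m=3: 740 nm (visible); m=4: 555 nm (visible); m=5: 444 nm (visible); m=6: 370 nm (UV).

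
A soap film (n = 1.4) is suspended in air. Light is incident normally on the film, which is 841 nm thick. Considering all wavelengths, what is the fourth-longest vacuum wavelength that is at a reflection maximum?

At the upper boundary (n = 1.0 to n = 1.4) the reflected ray undergoes a half-wave phase shift.
Bottom surface (1.4 → 1.0): reflection off a lower-index medium gives no phase shift.
Net: one phase inversion between the two reflected rays.
So the condition for constructive reflection is 2 n t = (m + ½) λ.
λ = 2 n t / (m + ½). The fourth-longest wavelength is m = 3: λ = 2 × 1.4 × 841 / 3.50 = 673 nm.

673 nm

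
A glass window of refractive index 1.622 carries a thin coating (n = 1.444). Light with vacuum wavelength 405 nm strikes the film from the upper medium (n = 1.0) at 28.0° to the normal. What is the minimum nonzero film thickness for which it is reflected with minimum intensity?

74.1 nm

Ray reflecting at the top interface goes from n = 1.0 toward n = 1.444: a half-wave phase shift.
Ray reflecting at the bottom interface goes from n = 1.444 toward n = 1.622: a half-wave phase shift.
Net: no relative phase inversion (both shifts match).
So the condition for destructive reflection is 2 n t cos θ_r = (m + ½) λ.
Snell's law: 1.0 sin 28.0° = 1.444 sin θ_r → sin θ_r = 0.325, cos θ_r = 0.946.
Minimum at m = 0: t = λ / (4 n cos θ_r) = 405 / (4 × 1.444 × 0.946) = 74.1 nm.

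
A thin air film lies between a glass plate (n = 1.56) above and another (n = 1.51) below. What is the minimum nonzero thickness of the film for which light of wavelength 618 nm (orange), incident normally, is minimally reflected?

Ray reflecting at the top interface goes from n = 1.56 toward n = 1.0: no phase shift.
At the lower boundary (n = 1.0 to n = 1.51) the reflected ray undergoes a half-wave phase shift.
Exactly one π shift → a net half-wave offset.
For minimum reflection here: 2 n t = m λ.
Minimum nonzero at m = 1: t = λ / (2 n) = 618 / (2 × 1.0) = 309 nm.

309 nm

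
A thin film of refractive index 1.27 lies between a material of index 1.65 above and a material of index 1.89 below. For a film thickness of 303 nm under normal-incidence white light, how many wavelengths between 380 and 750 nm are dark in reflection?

1

At the upper boundary (n = 1.65 to n = 1.27) the reflected ray undergoes no phase shift.
At the lower boundary (n = 1.27 to n = 1.89) the reflected ray undergoes a half-wave phase shift.
Exactly one π shift → a net half-wave offset.
So the condition for destructive reflection is 2 n t = m λ.
λ = 2 n t / m = 770 / m nm.
m=1: 770 nm (IR); m=2: 385 nm (visible); m=3: 257 nm (UV).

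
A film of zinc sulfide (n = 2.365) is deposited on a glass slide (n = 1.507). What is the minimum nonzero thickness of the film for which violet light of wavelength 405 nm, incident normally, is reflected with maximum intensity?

42.8 nm

Ray reflecting at the top interface goes from n = 1.0 toward n = 2.365: a half-wave phase shift.
Bottom surface (2.365 → 1.507): reflection off a lower-index medium gives no phase shift.
Exactly one π shift → a net half-wave offset.
For bright reflection here: 2 n t = (m + ½) λ.
Minimum at m = 0: t = λ / (4 n) = 405 / (4 × 2.365) = 42.8 nm.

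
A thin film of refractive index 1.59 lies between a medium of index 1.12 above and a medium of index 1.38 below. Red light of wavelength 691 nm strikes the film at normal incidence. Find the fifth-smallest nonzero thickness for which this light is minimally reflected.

1086 nm

Ray reflecting at the top interface goes from n = 1.12 toward n = 1.59: a half-wave phase shift.
At the lower boundary (n = 1.59 to n = 1.38) the reflected ray undergoes no phase shift.
The two reflections differ by half a wavelength.
So the condition for destructive reflection is 2 n t = m λ.
The fifth-smallest nonzero thickness corresponds to m = 5: t = m λ / (2 n) = 5.00 × 691 / (2 × 1.59) = 1086 nm.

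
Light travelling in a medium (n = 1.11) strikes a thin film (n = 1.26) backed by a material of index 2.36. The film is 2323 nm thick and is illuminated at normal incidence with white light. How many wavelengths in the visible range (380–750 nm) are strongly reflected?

8

Ray reflecting at the top interface goes from n = 1.11 toward n = 1.26: a half-wave phase shift.
At the lower boundary (n = 1.26 to n = 2.36) the reflected ray undergoes a half-wave phase shift.
Net: no relative phase inversion (both shifts match).
With no net inversion, constructive interference in reflection requires 2 n t = m λ.
λ = 2 n t / m = 5854 / m nm.
m=7: 836 nm (IR); m=8: 732 nm (visible); m=9: 650 nm (visible); m=10: 585 nm (visible); m=11: 532 nm (visible); m=12: 488 nm (visible); m=13: 450 nm (visible); m=14: 418 nm (visible); m=15: 390 nm (visible); m=16: 366 nm (UV).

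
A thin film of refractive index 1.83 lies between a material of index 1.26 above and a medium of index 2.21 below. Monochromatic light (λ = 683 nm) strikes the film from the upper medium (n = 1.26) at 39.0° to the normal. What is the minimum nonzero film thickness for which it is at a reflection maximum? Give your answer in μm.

0.207 μm

At the upper boundary (n = 1.26 to n = 1.83) the reflected ray undergoes a half-wave phase shift.
Ray reflecting at the bottom interface goes from n = 1.83 toward n = 2.21: a half-wave phase shift.
Net: no relative phase inversion (both shifts match).
With no net inversion, constructive interference in reflection requires 2 n t cos θ_r = m λ.
Snell's law: 1.26 sin 39.0° = 1.83 sin θ_r → sin θ_r = 0.433, cos θ_r = 0.901.
Minimum nonzero at m = 1: t = λ / (2 n cos θ_r) = 683 / (2 × 1.83 × 0.901) = 207 nm.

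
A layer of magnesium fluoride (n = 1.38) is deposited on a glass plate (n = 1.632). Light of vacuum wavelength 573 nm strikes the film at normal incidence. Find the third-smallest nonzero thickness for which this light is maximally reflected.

Ray reflecting at the top interface goes from n = 1.0 toward n = 1.38: a half-wave phase shift.
Bottom surface (1.38 → 1.632): reflection off a higher-index medium gives a half-wave phase shift.
Zero or two π shifts → no net half-wave offset.
With no net inversion, constructive interference in reflection requires 2 n t = m λ.
The third-smallest nonzero thickness corresponds to m = 3: t = m λ / (2 n) = 3.00 × 573 / (2 × 1.38) = 623 nm.

623 nm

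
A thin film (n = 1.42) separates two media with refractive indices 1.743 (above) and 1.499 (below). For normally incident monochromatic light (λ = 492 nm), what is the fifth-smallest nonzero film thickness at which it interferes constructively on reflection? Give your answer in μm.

Top surface (1.743 → 1.42): reflection off a lower-index medium gives no phase shift.
At the lower boundary (n = 1.42 to n = 1.499) the reflected ray undergoes a half-wave phase shift.
Net: one phase inversion between the two reflected rays.
So the condition for constructive reflection is 2 n t = (m + ½) λ.
The fifth-smallest nonzero thickness corresponds to m = 4: t = (m + ½) λ / (2 n) = 4.50 × 492 / (2 × 1.42) = 780 nm.

0.780 μm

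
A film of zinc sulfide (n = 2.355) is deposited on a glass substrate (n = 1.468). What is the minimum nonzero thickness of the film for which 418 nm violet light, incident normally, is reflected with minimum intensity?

88.7 nm

At the upper boundary (n = 1.0 to n = 2.355) the reflected ray undergoes a half-wave phase shift.
Ray reflecting at the bottom interface goes from n = 2.355 toward n = 1.468: no phase shift.
Net: one phase inversion between the two reflected rays.
For weak reflection here: 2 n t = m λ.
Minimum nonzero at m = 1: t = λ / (2 n) = 418 / (2 × 2.355) = 88.7 nm.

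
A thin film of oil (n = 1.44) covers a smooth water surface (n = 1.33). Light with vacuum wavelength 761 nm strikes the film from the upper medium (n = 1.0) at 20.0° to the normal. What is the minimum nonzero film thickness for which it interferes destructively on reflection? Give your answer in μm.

Ray reflecting at the top interface goes from n = 1.0 toward n = 1.44: a half-wave phase shift.
Ray reflecting at the bottom interface goes from n = 1.44 toward n = 1.33: no phase shift.
Exactly one π shift → a net half-wave offset.
With one net inversion, destructive interference in reflection requires 2 n t cos θ_r = m λ.
Snell's law: 1.0 sin 20.0° = 1.44 sin θ_r → sin θ_r = 0.238, cos θ_r = 0.971.
Minimum nonzero at m = 1: t = λ / (2 n cos θ_r) = 761 / (2 × 1.44 × 0.971) = 272 nm.

0.272 μm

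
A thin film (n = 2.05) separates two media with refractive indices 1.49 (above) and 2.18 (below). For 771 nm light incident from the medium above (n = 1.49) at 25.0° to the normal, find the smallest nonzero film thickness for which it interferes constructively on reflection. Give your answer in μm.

At the upper boundary (n = 1.49 to n = 2.05) the reflected ray undergoes a half-wave phase shift.
Bottom surface (2.05 → 2.18): reflection off a higher-index medium gives a half-wave phase shift.
The two reflections carry the same phase change, so no net offset.
So the condition for constructive reflection is 2 n t cos θ_r = m λ.
Snell's law: 1.49 sin 25.0° = 2.05 sin θ_r → sin θ_r = 0.307, cos θ_r = 0.952.
Minimum nonzero at m = 1: t = λ / (2 n cos θ_r) = 771 / (2 × 2.05 × 0.952) = 198 nm.

0.198 μm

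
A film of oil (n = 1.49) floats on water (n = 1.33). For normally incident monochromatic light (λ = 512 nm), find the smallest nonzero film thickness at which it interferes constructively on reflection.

85.9 nm

Ray reflecting at the top interface goes from n = 1.0 toward n = 1.49: a half-wave phase shift.
Bottom surface (1.49 → 1.33): reflection off a lower-index medium gives no phase shift.
The two reflections differ by half a wavelength.
So the condition for constructive reflection is 2 n t = (m + ½) λ.
Minimum at m = 0: t = λ / (4 n) = 512 / (4 × 1.49) = 85.9 nm.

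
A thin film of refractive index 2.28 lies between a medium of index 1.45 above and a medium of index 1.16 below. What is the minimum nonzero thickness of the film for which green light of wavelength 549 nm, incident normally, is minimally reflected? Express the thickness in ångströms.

Ray reflecting at the top interface goes from n = 1.45 toward n = 2.28: a half-wave phase shift.
Ray reflecting at the bottom interface goes from n = 2.28 toward n = 1.16: no phase shift.
Exactly one π shift → a net half-wave offset.
With one net inversion, destructive interference in reflection requires 2 n t = m λ.
Minimum nonzero at m = 1: t = λ / (2 n) = 549 / (2 × 2.28) = 120 nm.

1204 Å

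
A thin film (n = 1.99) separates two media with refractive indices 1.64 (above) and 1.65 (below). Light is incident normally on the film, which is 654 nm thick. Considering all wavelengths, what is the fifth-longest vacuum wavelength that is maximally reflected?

578 nm

At the upper boundary (n = 1.64 to n = 1.99) the reflected ray undergoes a half-wave phase shift.
Bottom surface (1.99 → 1.65): reflection off a lower-index medium gives no phase shift.
The two reflections differ by half a wavelength.
So the condition for constructive reflection is 2 n t = (m + ½) λ.
λ = 2 n t / (m + ½). The fifth-longest wavelength is m = 4: λ = 2 × 1.99 × 654 / 4.50 = 578 nm.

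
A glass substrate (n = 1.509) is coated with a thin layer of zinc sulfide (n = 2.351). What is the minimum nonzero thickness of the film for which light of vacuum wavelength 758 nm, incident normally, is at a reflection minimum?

161 nm

At the upper boundary (n = 1.0 to n = 2.351) the reflected ray undergoes a half-wave phase shift.
Bottom surface (2.351 → 1.509): reflection off a lower-index medium gives no phase shift.
The two reflections differ by half a wavelength.
For dark reflection here: 2 n t = m λ.
Minimum nonzero at m = 1: t = λ / (2 n) = 758 / (2 × 2.351) = 161 nm.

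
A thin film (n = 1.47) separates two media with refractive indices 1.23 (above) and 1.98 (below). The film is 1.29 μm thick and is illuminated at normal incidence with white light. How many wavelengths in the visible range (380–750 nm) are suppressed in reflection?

5

At the upper boundary (n = 1.23 to n = 1.47) the reflected ray undergoes a half-wave phase shift.
Ray reflecting at the bottom interface goes from n = 1.47 toward n = 1.98: a half-wave phase shift.
Net: no relative phase inversion (both shifts match).
With no net inversion, destructive interference in reflection requires 2 n t = (m + ½) λ.
λ = 2 n t / (m + ½) = 3793 / (m + ½) nm.
m=4: 843 nm (IR); m=5: 690 nm (visible); m=6: 583 nm (visible); m=7: 506 nm (visible); m=8: 446 nm (visible); m=9: 399 nm (visible); m=10: 361 nm (UV).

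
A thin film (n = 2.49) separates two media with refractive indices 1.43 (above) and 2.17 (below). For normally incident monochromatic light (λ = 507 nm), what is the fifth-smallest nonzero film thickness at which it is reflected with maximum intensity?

Top surface (1.43 → 2.49): reflection off a higher-index medium gives a half-wave phase shift.
Ray reflecting at the bottom interface goes from n = 2.49 toward n = 2.17: no phase shift.
Net: one phase inversion between the two reflected rays.
So the condition for constructive reflection is 2 n t = (m + ½) λ.
The fifth-smallest nonzero thickness corresponds to m = 4: t = (m + ½) λ / (2 n) = 4.50 × 507 / (2 × 2.49) = 458 nm.

458 nm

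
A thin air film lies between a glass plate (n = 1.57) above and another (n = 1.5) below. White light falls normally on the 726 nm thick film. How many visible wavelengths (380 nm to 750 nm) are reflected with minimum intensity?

2

At the upper boundary (n = 1.57 to n = 1.0) the reflected ray undergoes no phase shift.
Ray reflecting at the bottom interface goes from n = 1.0 toward n = 1.5: a half-wave phase shift.
The two reflections differ by half a wavelength.
With one net inversion, destructive interference in reflection requires 2 n t = m λ.
λ = 2 n t / m = 1452 / m nm.
m=1: 1452 nm (IR); m=2: 726 nm (visible); m=3: 484 nm (visible); m=4: 363 nm (UV).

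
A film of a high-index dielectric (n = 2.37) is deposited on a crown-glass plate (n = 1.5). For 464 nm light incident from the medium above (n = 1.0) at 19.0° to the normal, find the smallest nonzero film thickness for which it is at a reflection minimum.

Top surface (1.0 → 2.37): reflection off a higher-index medium gives a half-wave phase shift.
At the lower boundary (n = 2.37 to n = 1.5) the reflected ray undergoes no phase shift.
Exactly one π shift → a net half-wave offset.
So the condition for destructive reflection is 2 n t cos θ_r = m λ.
Snell's law: 1.0 sin 19.0° = 2.37 sin θ_r → sin θ_r = 0.137, cos θ_r = 0.991.
Minimum nonzero at m = 1: t = λ / (2 n cos θ_r) = 464 / (2 × 2.37 × 0.991) = 98.8 nm.

98.8 nm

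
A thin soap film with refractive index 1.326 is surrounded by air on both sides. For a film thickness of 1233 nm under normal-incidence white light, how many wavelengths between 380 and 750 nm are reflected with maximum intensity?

Top surface (1.0 → 1.326): reflection off a higher-index medium gives a half-wave phase shift.
Ray reflecting at the bottom interface goes from n = 1.326 toward n = 1.0: no phase shift.
The two reflections differ by half a wavelength.
With one net inversion, constructive interference in reflection requires 2 n t = (m + ½) λ.
λ = 2 n t / (m + ½) = 3270 / (m + ½) nm.
m=3: 934 nm (IR); m=4: 727 nm (visible); m=5: 595 nm (visible); m=6: 503 nm (visible); m=7: 436 nm (visible); m=8: 385 nm (visible); m=9: 344 nm (UV).

5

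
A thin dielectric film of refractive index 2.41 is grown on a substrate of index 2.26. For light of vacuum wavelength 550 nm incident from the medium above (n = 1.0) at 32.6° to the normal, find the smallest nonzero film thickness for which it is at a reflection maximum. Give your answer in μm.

0.0585 μm

Ray reflecting at the top interface goes from n = 1.0 toward n = 2.41: a half-wave phase shift.
At the lower boundary (n = 2.41 to n = 2.26) the reflected ray undergoes no phase shift.
Net: one phase inversion between the two reflected rays.
For maximum reflection here: 2 n t cos θ_r = (m + ½) λ.
Snell's law: 1.0 sin 32.6° = 2.41 sin θ_r → sin θ_r = 0.224, cos θ_r = 0.975.
Minimum at m = 0: t = λ / (4 n cos θ_r) = 550 / (4 × 2.41 × 0.975) = 58.5 nm.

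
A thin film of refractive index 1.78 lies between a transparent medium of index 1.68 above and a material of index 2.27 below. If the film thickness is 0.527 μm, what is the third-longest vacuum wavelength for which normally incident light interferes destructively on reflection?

Top surface (1.68 → 1.78): reflection off a higher-index medium gives a half-wave phase shift.
At the lower boundary (n = 1.78 to n = 2.27) the reflected ray undergoes a half-wave phase shift.
Net: no relative phase inversion (both shifts match).
For minimum reflection here: 2 n t = (m + ½) λ.
λ = 2 n t / (m + ½). The third-longest wavelength is m = 2: λ = 2 × 1.78 × 527 / 2.50 = 750 nm.

750 nm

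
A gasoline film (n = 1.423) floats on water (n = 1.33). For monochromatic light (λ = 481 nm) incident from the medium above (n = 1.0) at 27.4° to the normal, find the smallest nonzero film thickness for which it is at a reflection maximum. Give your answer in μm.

0.0893 μm

Top surface (1.0 → 1.423): reflection off a higher-index medium gives a half-wave phase shift.
Ray reflecting at the bottom interface goes from n = 1.423 toward n = 1.33: no phase shift.
Exactly one π shift → a net half-wave offset.
With one net inversion, constructive interference in reflection requires 2 n t cos θ_r = (m + ½) λ.
Snell's law: 1.0 sin 27.4° = 1.423 sin θ_r → sin θ_r = 0.323, cos θ_r = 0.946.
Minimum at m = 0: t = λ / (4 n cos θ_r) = 481 / (4 × 1.423 × 0.946) = 89.3 nm.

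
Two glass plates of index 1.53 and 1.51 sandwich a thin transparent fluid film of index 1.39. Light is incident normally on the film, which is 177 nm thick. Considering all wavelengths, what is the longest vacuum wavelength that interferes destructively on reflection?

492 nm

Ray reflecting at the top interface goes from n = 1.53 toward n = 1.39: no phase shift.
Bottom surface (1.39 → 1.51): reflection off a higher-index medium gives a half-wave phase shift.
Exactly one π shift → a net half-wave offset.
For weak reflection here: 2 n t = m λ.
λ = 2 n t / m. The longest wavelength is m = 1: λ = 2 × 1.39 × 177 / 1.00 = 492 nm.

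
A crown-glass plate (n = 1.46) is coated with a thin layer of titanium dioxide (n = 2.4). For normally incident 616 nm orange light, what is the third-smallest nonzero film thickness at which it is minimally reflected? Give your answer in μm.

Ray reflecting at the top interface goes from n = 1.0 toward n = 2.4: a half-wave phase shift.
Bottom surface (2.4 → 1.46): reflection off a lower-index medium gives no phase shift.
Net: one phase inversion between the two reflected rays.
So the condition for destructive reflection is 2 n t = m λ.
The third-smallest nonzero thickness corresponds to m = 3: t = m λ / (2 n) = 3.00 × 616 / (2 × 2.4) = 385 nm.

0.385 μm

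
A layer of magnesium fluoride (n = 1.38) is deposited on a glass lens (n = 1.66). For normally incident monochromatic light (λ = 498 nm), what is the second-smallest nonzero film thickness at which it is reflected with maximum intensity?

At the upper boundary (n = 1.0 to n = 1.38) the reflected ray undergoes a half-wave phase shift.
Ray reflecting at the bottom interface goes from n = 1.38 toward n = 1.66: a half-wave phase shift.
Zero or two π shifts → no net half-wave offset.
With no net inversion, constructive interference in reflection requires 2 n t = m λ.
The second-smallest nonzero thickness corresponds to m = 2: t = m λ / (2 n) = 2.00 × 498 / (2 × 1.38) = 361 nm.

361 nm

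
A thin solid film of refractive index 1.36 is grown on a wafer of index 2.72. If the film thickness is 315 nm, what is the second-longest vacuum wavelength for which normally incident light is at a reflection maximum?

At the upper boundary (n = 1.0 to n = 1.36) the reflected ray undergoes a half-wave phase shift.
Bottom surface (1.36 → 2.72): reflection off a higher-index medium gives a half-wave phase shift.
Zero or two π shifts → no net half-wave offset.
So the condition for constructive reflection is 2 n t = m λ.
λ = 2 n t / m. The second-longest wavelength is m = 2: λ = 2 × 1.36 × 315 / 2.00 = 428 nm.

428 nm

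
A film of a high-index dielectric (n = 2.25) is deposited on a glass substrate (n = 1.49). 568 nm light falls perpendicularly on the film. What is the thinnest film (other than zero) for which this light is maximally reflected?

63.1 nm

Ray reflecting at the top interface goes from n = 1.0 toward n = 2.25: a half-wave phase shift.
At the lower boundary (n = 2.25 to n = 1.49) the reflected ray undergoes no phase shift.
Net: one phase inversion between the two reflected rays.
For bright reflection here: 2 n t = (m + ½) λ.
Minimum at m = 0: t = λ / (4 n) = 568 / (4 × 2.25) = 63.1 nm.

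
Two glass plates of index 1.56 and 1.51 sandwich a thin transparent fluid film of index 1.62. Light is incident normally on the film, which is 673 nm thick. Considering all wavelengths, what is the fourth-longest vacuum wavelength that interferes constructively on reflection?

623 nm

Ray reflecting at the top interface goes from n = 1.56 toward n = 1.62: a half-wave phase shift.
At the lower boundary (n = 1.62 to n = 1.51) the reflected ray undergoes no phase shift.
Exactly one π shift → a net half-wave offset.
With one net inversion, constructive interference in reflection requires 2 n t = (m + ½) λ.
λ = 2 n t / (m + ½). The fourth-longest wavelength is m = 3: λ = 2 × 1.62 × 673 / 3.50 = 623 nm.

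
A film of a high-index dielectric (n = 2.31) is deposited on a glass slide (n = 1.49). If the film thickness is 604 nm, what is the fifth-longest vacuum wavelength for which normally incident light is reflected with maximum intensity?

Top surface (1.0 → 2.31): reflection off a higher-index medium gives a half-wave phase shift.
At the lower boundary (n = 2.31 to n = 1.49) the reflected ray undergoes no phase shift.
Net: one phase inversion between the two reflected rays.
So the condition for constructive reflection is 2 n t = (m + ½) λ.
λ = 2 n t / (m + ½). The fifth-longest wavelength is m = 4: λ = 2 × 2.31 × 604 / 4.50 = 620 nm.

620 nm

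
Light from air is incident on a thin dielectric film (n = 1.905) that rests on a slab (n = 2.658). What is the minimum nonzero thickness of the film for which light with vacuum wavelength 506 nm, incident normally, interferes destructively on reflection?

66.4 nm

At the upper boundary (n = 1.0 to n = 1.905) the reflected ray undergoes a half-wave phase shift.
Bottom surface (1.905 → 2.658): reflection off a higher-index medium gives a half-wave phase shift.
The two reflections carry the same phase change, so no net offset.
So the condition for destructive reflection is 2 n t = (m + ½) λ.
Minimum at m = 0: t = λ / (4 n) = 506 / (4 × 1.905) = 66.4 nm.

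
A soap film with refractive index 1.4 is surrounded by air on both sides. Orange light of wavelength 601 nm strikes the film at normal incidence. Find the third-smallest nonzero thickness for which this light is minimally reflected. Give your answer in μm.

0.644 μm

At the upper boundary (n = 1.0 to n = 1.4) the reflected ray undergoes a half-wave phase shift.
Ray reflecting at the bottom interface goes from n = 1.4 toward n = 1.0: no phase shift.
Exactly one π shift → a net half-wave offset.
For dark reflection here: 2 n t = m λ.
The third-smallest nonzero thickness corresponds to m = 3: t = m λ / (2 n) = 3.00 × 601 / (2 × 1.4) = 644 nm.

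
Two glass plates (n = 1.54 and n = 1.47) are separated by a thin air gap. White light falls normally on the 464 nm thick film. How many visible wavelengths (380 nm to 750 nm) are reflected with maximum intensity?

1

At the upper boundary (n = 1.54 to n = 1.0) the reflected ray undergoes no phase shift.
At the lower boundary (n = 1.0 to n = 1.47) the reflected ray undergoes a half-wave phase shift.
Net: one phase inversion between the two reflected rays.
For bright reflection here: 2 n t = (m + ½) λ.
λ = 2 n t / (m + ½) = 928 / (m + ½) nm.
m=0: 1856 nm (IR); m=1: 619 nm (visible); m=2: 371 nm (UV).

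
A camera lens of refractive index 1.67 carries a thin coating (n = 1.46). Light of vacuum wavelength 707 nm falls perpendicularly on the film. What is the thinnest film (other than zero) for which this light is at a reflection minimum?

Top surface (1.0 → 1.46): reflection off a higher-index medium gives a half-wave phase shift.
Bottom surface (1.46 → 1.67): reflection off a higher-index medium gives a half-wave phase shift.
Zero or two π shifts → no net half-wave offset.
With no net inversion, destructive interference in reflection requires 2 n t = (m + ½) λ.
Minimum at m = 0: t = λ / (4 n) = 707 / (4 × 1.46) = 121 nm.

121 nm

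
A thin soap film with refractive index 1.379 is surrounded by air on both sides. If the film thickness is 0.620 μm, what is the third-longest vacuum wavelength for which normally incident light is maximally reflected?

At the upper boundary (n = 1.0 to n = 1.379) the reflected ray undergoes a half-wave phase shift.
Bottom surface (1.379 → 1.0): reflection off a lower-index medium gives no phase shift.
Exactly one π shift → a net half-wave offset.
So the condition for constructive reflection is 2 n t = (m + ½) λ.
λ = 2 n t / (m + ½). The third-longest wavelength is m = 2: λ = 2 × 1.379 × 620 / 2.50 = 684 nm.

684 nm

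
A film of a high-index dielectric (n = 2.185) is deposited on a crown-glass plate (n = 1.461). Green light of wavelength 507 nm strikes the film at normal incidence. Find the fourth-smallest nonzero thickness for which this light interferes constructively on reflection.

Top surface (1.0 → 2.185): reflection off a higher-index medium gives a half-wave phase shift.
Ray reflecting at the bottom interface goes from n = 2.185 toward n = 1.461: no phase shift.
Exactly one π shift → a net half-wave offset.
So the condition for constructive reflection is 2 n t = (m + ½) λ.
The fourth-smallest nonzero thickness corresponds to m = 3: t = (m + ½) λ / (2 n) = 3.50 × 507 / (2 × 2.185) = 406 nm.

406 nm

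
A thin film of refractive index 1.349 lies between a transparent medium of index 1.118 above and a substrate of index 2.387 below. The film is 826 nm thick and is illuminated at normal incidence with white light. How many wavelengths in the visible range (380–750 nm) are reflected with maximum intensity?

Ray reflecting at the top interface goes from n = 1.118 toward n = 1.349: a half-wave phase shift.
Bottom surface (1.349 → 2.387): reflection off a higher-index medium gives a half-wave phase shift.
Net: no relative phase inversion (both shifts match).
With no net inversion, constructive interference in reflection requires 2 n t = m λ.
λ = 2 n t / m = 2229 / m nm.
m=2: 1114 nm (IR); m=3: 743 nm (visible); m=4: 557 nm (visible); m=5: 446 nm (visible); m=6: 371 nm (UV).

3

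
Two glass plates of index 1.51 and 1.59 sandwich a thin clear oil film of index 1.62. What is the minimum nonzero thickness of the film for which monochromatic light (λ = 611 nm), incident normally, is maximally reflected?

94.3 nm

Top surface (1.51 → 1.62): reflection off a higher-index medium gives a half-wave phase shift.
Ray reflecting at the bottom interface goes from n = 1.62 toward n = 1.59: no phase shift.
The two reflections differ by half a wavelength.
For maximum reflection here: 2 n t = (m + ½) λ.
Minimum at m = 0: t = λ / (4 n) = 611 / (4 × 1.62) = 94.3 nm.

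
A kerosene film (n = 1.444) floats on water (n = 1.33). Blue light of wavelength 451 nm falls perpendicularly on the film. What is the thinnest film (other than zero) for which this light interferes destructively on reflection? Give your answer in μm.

Ray reflecting at the top interface goes from n = 1.0 toward n = 1.444: a half-wave phase shift.
Ray reflecting at the bottom interface goes from n = 1.444 toward n = 1.33: no phase shift.
Exactly one π shift → a net half-wave offset.
For dark reflection here: 2 n t = m λ.
Minimum nonzero at m = 1: t = λ / (2 n) = 451 / (2 × 1.444) = 156 nm.

0.156 μm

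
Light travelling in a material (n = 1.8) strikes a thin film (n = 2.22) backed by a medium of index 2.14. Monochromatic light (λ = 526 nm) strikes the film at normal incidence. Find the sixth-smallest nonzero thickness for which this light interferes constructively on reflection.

652 nm

Ray reflecting at the top interface goes from n = 1.8 toward n = 2.22: a half-wave phase shift.
Bottom surface (2.22 → 2.14): reflection off a lower-index medium gives no phase shift.
Net: one phase inversion between the two reflected rays.
So the condition for constructive reflection is 2 n t = (m + ½) λ.
The sixth-smallest nonzero thickness corresponds to m = 5: t = (m + ½) λ / (2 n) = 5.50 × 526 / (2 × 2.22) = 652 nm.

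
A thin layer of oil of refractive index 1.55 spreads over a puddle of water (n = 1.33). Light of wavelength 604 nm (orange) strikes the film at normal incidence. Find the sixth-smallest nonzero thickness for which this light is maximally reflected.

1072 nm

Ray reflecting at the top interface goes from n = 1.0 toward n = 1.55: a half-wave phase shift.
Bottom surface (1.55 → 1.33): reflection off a lower-index medium gives no phase shift.
Exactly one π shift → a net half-wave offset.
For maximum reflection here: 2 n t = (m + ½) λ.
The sixth-smallest nonzero thickness corresponds to m = 5: t = (m + ½) λ / (2 n) = 5.50 × 604 / (2 × 1.55) = 1072 nm.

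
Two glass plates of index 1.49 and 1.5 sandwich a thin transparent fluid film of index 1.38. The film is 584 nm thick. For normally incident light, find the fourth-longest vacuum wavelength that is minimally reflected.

403 nm

At the upper boundary (n = 1.49 to n = 1.38) the reflected ray undergoes no phase shift.
Bottom surface (1.38 → 1.5): reflection off a higher-index medium gives a half-wave phase shift.
The two reflections differ by half a wavelength.
For dark reflection here: 2 n t = m λ.
λ = 2 n t / m. The fourth-longest wavelength is m = 4: λ = 2 × 1.38 × 584 / 4.00 = 403 nm.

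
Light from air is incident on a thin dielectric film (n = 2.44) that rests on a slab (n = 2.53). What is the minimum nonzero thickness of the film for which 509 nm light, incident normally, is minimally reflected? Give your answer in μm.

0.0522 μm

Ray reflecting at the top interface goes from n = 1.0 toward n = 2.44: a half-wave phase shift.
At the lower boundary (n = 2.44 to n = 2.53) the reflected ray undergoes a half-wave phase shift.
Zero or two π shifts → no net half-wave offset.
With no net inversion, destructive interference in reflection requires 2 n t = (m + ½) λ.
Minimum at m = 0: t = λ / (4 n) = 509 / (4 × 2.44) = 52.2 nm.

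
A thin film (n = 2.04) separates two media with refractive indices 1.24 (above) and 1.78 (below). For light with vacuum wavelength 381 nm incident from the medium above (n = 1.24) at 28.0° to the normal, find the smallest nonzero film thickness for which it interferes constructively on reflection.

48.7 nm

Ray reflecting at the top interface goes from n = 1.24 toward n = 2.04: a half-wave phase shift.
Bottom surface (2.04 → 1.78): reflection off a lower-index medium gives no phase shift.
Exactly one π shift → a net half-wave offset.
With one net inversion, constructive interference in reflection requires 2 n t cos θ_r = (m + ½) λ.
Snell's law: 1.24 sin 28.0° = 2.04 sin θ_r → sin θ_r = 0.285, cos θ_r = 0.958.
Minimum at m = 0: t = λ / (4 n cos θ_r) = 381 / (4 × 2.04 × 0.958) = 48.7 nm.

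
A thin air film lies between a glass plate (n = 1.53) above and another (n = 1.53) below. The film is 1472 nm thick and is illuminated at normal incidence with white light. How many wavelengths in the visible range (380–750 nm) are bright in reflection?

Top surface (1.53 → 1.0): reflection off a lower-index medium gives no phase shift.
At the lower boundary (n = 1.0 to n = 1.53) the reflected ray undergoes a half-wave phase shift.
Net: one phase inversion between the two reflected rays.
With one net inversion, constructive interference in reflection requires 2 n t = (m + ½) λ.
λ = 2 n t / (m + ½) = 2944 / (m + ½) nm.
m=3: 841 nm (IR); m=4: 654 nm (visible); m=5: 535 nm (visible); m=6: 453 nm (visible); m=7: 393 nm (visible); m=8: 346 nm (UV).

4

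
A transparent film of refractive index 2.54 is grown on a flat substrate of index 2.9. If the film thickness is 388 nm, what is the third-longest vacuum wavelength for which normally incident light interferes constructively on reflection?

Top surface (1.0 → 2.54): reflection off a higher-index medium gives a half-wave phase shift.
At the lower boundary (n = 2.54 to n = 2.9) the reflected ray undergoes a half-wave phase shift.
Zero or two π shifts → no net half-wave offset.
With no net inversion, constructive interference in reflection requires 2 n t = m λ.
λ = 2 n t / m. The third-longest wavelength is m = 3: λ = 2 × 2.54 × 388 / 3.00 = 657 nm.

657 nm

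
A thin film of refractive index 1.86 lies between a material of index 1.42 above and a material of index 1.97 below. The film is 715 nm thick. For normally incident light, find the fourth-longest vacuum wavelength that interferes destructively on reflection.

760 nm

Ray reflecting at the top interface goes from n = 1.42 toward n = 1.86: a half-wave phase shift.
Bottom surface (1.86 → 1.97): reflection off a higher-index medium gives a half-wave phase shift.
Zero or two π shifts → no net half-wave offset.
With no net inversion, destructive interference in reflection requires 2 n t = (m + ½) λ.
λ = 2 n t / (m + ½). The fourth-longest wavelength is m = 3: λ = 2 × 1.86 × 715 / 3.50 = 760 nm.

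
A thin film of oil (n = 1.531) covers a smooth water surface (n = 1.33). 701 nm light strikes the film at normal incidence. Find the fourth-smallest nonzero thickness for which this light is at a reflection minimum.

916 nm

Ray reflecting at the top interface goes from n = 1.0 toward n = 1.531: a half-wave phase shift.
At the lower boundary (n = 1.531 to n = 1.33) the reflected ray undergoes no phase shift.
The two reflections differ by half a wavelength.
For weak reflection here: 2 n t = m λ.
The fourth-smallest nonzero thickness corresponds to m = 4: t = m λ / (2 n) = 4.00 × 701 / (2 × 1.531) = 916 nm.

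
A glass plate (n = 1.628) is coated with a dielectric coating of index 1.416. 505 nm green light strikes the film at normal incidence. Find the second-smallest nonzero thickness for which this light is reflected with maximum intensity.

357 nm

Top surface (1.0 → 1.416): reflection off a higher-index medium gives a half-wave phase shift.
Bottom surface (1.416 → 1.628): reflection off a higher-index medium gives a half-wave phase shift.
Zero or two π shifts → no net half-wave offset.
For maximum reflection here: 2 n t = m λ.
The second-smallest nonzero thickness corresponds to m = 2: t = m λ / (2 n) = 2.00 × 505 / (2 × 1.416) = 357 nm.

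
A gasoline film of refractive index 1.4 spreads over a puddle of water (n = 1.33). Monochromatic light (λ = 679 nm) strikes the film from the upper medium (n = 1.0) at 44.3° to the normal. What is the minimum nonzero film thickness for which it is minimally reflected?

280 nm

Top surface (1.0 → 1.4): reflection off a higher-index medium gives a half-wave phase shift.
At the lower boundary (n = 1.4 to n = 1.33) the reflected ray undergoes no phase shift.
Exactly one π shift → a net half-wave offset.
With one net inversion, destructive interference in reflection requires 2 n t cos θ_r = m λ.
Snell's law: 1.0 sin 44.3° = 1.4 sin θ_r → sin θ_r = 0.499, cos θ_r = 0.867.
Minimum nonzero at m = 1: t = λ / (2 n cos θ_r) = 679 / (2 × 1.4 × 0.867) = 280 nm.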